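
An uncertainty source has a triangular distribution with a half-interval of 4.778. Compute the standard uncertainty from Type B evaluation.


u_B = half_width / sqrt(6)
u_B = 4.778 / 2.4494897
u_B = 1.9506

1.9506


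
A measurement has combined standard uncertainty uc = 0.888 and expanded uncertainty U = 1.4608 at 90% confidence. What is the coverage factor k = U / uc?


k = U / uc
k = 1.4608 / 0.888
k = 1.645

1.645


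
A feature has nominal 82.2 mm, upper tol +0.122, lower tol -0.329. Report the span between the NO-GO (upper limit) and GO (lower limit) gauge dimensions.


GO = nominal - lower_tol (smallest hole = maximum material condition)
GO = 82.2 - 0.329 = 81.871
NO-GO = nominal + upper_tol (largest hole = least material condition)
NO-GO = 82.2 + 0.122 = 82.322
spread = NO-GO - GO = 82.322 - 81.871 = 0.4510

0.4510


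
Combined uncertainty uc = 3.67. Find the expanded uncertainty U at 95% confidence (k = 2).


U = k * uc
U = 2 * 3.67
U = 7.3400

7.3400


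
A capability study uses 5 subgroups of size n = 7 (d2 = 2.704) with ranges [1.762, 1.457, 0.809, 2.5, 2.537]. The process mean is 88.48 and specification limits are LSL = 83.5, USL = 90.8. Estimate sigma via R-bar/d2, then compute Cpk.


R_bar = (1.762 + 1.457 + 0.809 + 2.5 + 2.537) / 5 = 1.813
sigma = R_bar / d2 = 1.813 / 2.704 = 0.67048817
Cp = (USL - LSL)/(6*sigma) = (90.8 - 83.5)/(6*0.67048817) = 1.8146
Cpu = (90.8 - 88.48)/(3*0.67048817) = 1.1534
Cpl = (88.48 - 83.5)/(3*0.67048817) = 2.4758
Cpk = min(Cpu, Cpl) = 1.1534

1.1534


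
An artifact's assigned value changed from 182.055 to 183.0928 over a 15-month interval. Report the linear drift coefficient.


rate = (v2 - v1) / months
= (183.0928 - 182.055) / 15
= 1.0378 / 15
= 0.0692

0.0692


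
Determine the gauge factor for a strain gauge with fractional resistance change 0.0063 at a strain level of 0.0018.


GF = (dR/R) / epsilon
= 0.0063 / 0.0018
= 3.5000

3.5000


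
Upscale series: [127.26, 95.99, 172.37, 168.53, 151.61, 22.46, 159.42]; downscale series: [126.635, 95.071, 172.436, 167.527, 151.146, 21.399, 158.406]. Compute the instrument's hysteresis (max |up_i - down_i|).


|127.26 - 126.635| = 0.6250
|95.99 - 95.071| = 0.9190
|172.37 - 172.436| = 0.0660
|168.53 - 167.527| = 1.0030
|151.61 - 151.146| = 0.4640
|22.46 - 21.399| = 1.0610
|159.42 - 158.406| = 1.0140
hysteresis = max(diffs) = 1.0610

1.0610


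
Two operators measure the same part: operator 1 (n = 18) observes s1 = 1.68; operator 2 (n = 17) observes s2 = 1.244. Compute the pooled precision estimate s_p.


s_p = sqrt(((n1-1)*s1^2 + (n2-1)*s2^2) / (n1+n2-2))
numerator = (18-1)*1.68^2 + (17-1)*1.244^2 = 47.9808 + 24.760576 = 72.741376
denominator = 18 + 17 - 2 = 33
s_p^2 = 72.741376 / 33 = 2.2042841
s_p = sqrt(2.2042841) = 1.4847

1.4847


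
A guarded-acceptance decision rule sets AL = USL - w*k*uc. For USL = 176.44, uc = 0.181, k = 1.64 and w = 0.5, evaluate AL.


U = k * uc = 1.64 * 0.181 = 0.29684
guard band g = w * U = 0.5 * 0.29684 = 0.14842
AL = USL - g = 176.44 - 0.14842
AL = 176.2916

176.2916


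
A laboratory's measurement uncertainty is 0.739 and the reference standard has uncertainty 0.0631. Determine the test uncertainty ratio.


TUR = u_lab / u_ref
= 0.739 / 0.0631
= 11.7116

11.7116


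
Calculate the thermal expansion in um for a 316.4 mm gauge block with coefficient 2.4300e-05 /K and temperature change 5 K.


dL = L * alpha * dT
= 316.4 * 2.4300e-05 * 5
= 0.0384426 mm
dL_um = 0.0384426 * 1000 = 38.4426 um

38.4426


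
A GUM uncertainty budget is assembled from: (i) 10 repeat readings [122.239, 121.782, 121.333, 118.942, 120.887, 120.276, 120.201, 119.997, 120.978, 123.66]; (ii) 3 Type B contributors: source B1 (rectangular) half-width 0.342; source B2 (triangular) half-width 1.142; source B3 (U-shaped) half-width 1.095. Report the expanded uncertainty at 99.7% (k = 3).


mean = (122.239 + 121.782 + 121.333 + 118.942 + 120.887 + 120.276 + 120.201 + 119.997 + 120.978 + 123.66) / 10 = 121.0295
s = sqrt(sum((x - mean)^2)/(n-1)) = 1.3225243
u_A = s / sqrt(n) = 1.3225243 / sqrt(10) = 0.4182189
u_B1 = 0.342 / sqrt(3) = 0.19745379
u_B2 = 1.142 / sqrt(6) = 0.46621955
u_B3 = 1.095 / sqrt(2) = 0.77428193
uc = sqrt(0.4182189^2 + 0.19745379^2 + 0.46621955^2 + 0.77428193^2) = 1.0152676
U = k * uc = 3 * 1.0152676
U = 3.0458

3.0458


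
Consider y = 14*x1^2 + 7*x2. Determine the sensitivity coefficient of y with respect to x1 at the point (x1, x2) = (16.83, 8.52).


y = 14*x1^2 + 7*x2
dy/dx1 = 2*14*x1
Evaluate at x1 = 16.83: c1 = 28 * 16.83
c1 = 471.2400

471.2400


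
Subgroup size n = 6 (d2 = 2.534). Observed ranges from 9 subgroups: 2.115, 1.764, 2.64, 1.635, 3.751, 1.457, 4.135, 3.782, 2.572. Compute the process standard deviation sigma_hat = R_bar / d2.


R_bar = (2.115 + 1.764 + 2.64 + 1.635 + 3.751 + 1.457 + 4.135 + 3.782 + 2.572) / 9
R_bar = 23.851 / 9 = 2.6501111
sigma_hat = R_bar / d2 = 2.6501111 / 2.534 = 1.0458

1.0458


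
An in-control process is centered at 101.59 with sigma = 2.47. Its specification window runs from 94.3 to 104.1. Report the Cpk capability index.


Cpu = (USL - mean) / (3*sigma) = (104.1 - 101.59) / (3*2.47) = 0.3387
Cpl = (mean - LSL) / (3*sigma) = (101.59 - 94.3) / (3*2.47) = 0.9838
Cpk = min(Cpu, Cpl) = 0.3387

0.3387


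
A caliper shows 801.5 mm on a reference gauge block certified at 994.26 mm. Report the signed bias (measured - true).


Systematic error = measured - true
= 801.5 - 994.26
= -192.7600

-192.7600


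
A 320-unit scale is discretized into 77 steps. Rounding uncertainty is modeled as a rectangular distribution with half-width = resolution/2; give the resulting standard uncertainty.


resolution = range / divisions
resolution = 320 / 77 = 4.1558442
u_res = resolution / (2*sqrt(3))
u_res = 4.1558442 / 3.4641016
u_res = 1.1997

1.1997


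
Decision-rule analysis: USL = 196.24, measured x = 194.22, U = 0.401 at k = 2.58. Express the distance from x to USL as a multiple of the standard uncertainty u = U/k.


u = U / k = 0.401 / 2.58 = 0.15542636
margin = |USL - x| = |196.24 - 194.22| = 2.02
z = margin / u = 2.02 / 0.15542636
z = 12.9965

12.9965


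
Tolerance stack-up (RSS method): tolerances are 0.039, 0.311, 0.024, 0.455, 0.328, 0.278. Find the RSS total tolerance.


RSS = sqrt(0.039^2 + 0.311^2 + 0.024^2 + 0.455^2 + 0.328^2 + 0.278^2)
= sqrt(0.490711)
= 0.7005

0.7005


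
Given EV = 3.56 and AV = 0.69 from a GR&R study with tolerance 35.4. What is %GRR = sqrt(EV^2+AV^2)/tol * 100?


GRR = sqrt(EV^2 + AV^2) = sqrt(3.56^2 + 0.69^2) = 3.6262515
%GRR = GRR / tol * 100 = 3.6262515 / 35.4 * 100
%GRR = 10.2436

10.2436


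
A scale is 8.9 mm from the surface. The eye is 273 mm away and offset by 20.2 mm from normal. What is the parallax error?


error = h * offset / d
= 8.9 * 20.2 / 273
= 0.6585

0.6585


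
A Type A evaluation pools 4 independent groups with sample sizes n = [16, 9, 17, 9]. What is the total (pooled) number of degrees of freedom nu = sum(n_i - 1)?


nu = sum_i (n_i - 1)
nu = ((16 - 1) + (9 - 1) + (17 - 1) + (9 - 1))
nu = 15 + 8 + 16 + 8
nu = 47

47


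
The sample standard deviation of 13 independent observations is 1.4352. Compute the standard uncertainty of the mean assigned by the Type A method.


u_A = s / sqrt(n)
u_A = 1.4352 / sqrt(13)
u_A = 1.4352 / 3.6055513
u_A = 0.3981

0.3981


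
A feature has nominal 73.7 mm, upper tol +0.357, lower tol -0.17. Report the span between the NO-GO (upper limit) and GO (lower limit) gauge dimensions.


GO = nominal - lower_tol (smallest hole = maximum material condition)
GO = 73.7 - 0.17 = 73.53
NO-GO = nominal + upper_tol (largest hole = least material condition)
NO-GO = 73.7 + 0.357 = 74.057
spread = NO-GO - GO = 74.057 - 73.53 = 0.5270

0.5270


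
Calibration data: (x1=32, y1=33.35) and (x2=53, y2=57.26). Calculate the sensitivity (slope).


slope = (y2 - y1) / (x2 - x1)
= (57.26 - 33.35) / (53 - 32)
= 23.9100 / 21
= 1.1386

1.1386


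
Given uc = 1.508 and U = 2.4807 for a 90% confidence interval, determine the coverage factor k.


k = U / uc
k = 2.4807 / 1.508
k = 1.645

1.645


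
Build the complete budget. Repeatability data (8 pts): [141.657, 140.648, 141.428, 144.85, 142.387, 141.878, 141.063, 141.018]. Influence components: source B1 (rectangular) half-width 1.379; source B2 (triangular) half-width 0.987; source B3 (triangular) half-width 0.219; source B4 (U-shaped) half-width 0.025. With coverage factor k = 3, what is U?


mean = (141.657 + 140.648 + 141.428 + 144.85 + 142.387 + 141.878 + 141.063 + 141.018) / 8 = 141.866125
s = sqrt(sum((x - mean)^2)/(n-1)) = 1.3233509
u_A = s / sqrt(n) = 1.3233509 / sqrt(8) = 0.4678752
u_B1 = 1.379 / sqrt(3) = 0.79616602
u_B2 = 0.987 / sqrt(6) = 0.40294106
u_B3 = 0.219 / sqrt(6) = 0.089406376
u_B4 = 0.025 / sqrt(2) = 0.01767767
uc = sqrt(0.4678752^2 + 0.79616602^2 + 0.40294106^2 + 0.089406376^2 + 0.01767767^2) = 1.0116595
U = k * uc = 3 * 1.0116595
U = 3.0350

3.0350


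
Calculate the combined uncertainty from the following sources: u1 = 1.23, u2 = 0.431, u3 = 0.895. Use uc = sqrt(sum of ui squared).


uc = sqrt(1.23^2 + 0.431^2 + 0.895^2)
uc = sqrt(2.499686)
uc = 1.5810

1.5810


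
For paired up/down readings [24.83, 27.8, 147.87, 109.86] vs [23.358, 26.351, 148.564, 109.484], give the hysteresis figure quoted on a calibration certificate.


|24.83 - 23.358| = 1.4720
|27.8 - 26.351| = 1.4490
|147.87 - 148.564| = 0.6940
|109.86 - 109.484| = 0.3760
hysteresis = max(diffs) = 1.4720

1.4720


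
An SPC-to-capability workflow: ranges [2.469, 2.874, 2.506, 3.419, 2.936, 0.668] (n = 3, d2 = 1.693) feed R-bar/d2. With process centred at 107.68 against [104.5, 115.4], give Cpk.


R_bar = (2.469 + 2.874 + 2.506 + 3.419 + 2.936 + 0.668) / 6 = 2.4786667
sigma = R_bar / d2 = 2.4786667 / 1.693 = 1.4640677
Cp = (USL - LSL)/(6*sigma) = (115.4 - 104.5)/(6*1.4640677) = 1.2408
Cpu = (115.4 - 107.68)/(3*1.4640677) = 1.7577
Cpl = (107.68 - 104.5)/(3*1.4640677) = 0.7240
Cpk = min(Cpu, Cpl) = 0.7240

0.7240


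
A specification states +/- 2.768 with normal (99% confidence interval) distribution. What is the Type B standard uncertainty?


u_B = half_width / 2.576
u_B = 2.768 / 2.576
u_B = 1.0745

1.0745


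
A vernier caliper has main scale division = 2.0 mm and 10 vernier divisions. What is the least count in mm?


LC = MSD / n_div
= 2.0 / 10
= 0.2000

0.2000


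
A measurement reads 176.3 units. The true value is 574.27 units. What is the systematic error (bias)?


Systematic error = measured - true
= 176.3 - 574.27
= -397.9700

-397.9700


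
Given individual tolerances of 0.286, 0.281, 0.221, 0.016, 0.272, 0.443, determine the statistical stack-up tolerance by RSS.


RSS = sqrt(0.286^2 + 0.281^2 + 0.221^2 + 0.016^2 + 0.272^2 + 0.443^2)
= sqrt(0.480087)
= 0.6929

0.6929


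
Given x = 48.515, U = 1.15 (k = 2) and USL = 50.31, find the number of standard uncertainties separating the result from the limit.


u = U / k = 1.15 / 2 = 0.575
margin = |USL - x| = |50.31 - 48.515| = 1.795
z = margin / u = 1.795 / 0.575
z = 3.1217

3.1217


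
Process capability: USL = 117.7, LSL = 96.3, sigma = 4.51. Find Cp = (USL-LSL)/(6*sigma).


Cp = (USL - LSL) / (6 * sigma)
= (117.7 - 96.3) / (6 * 4.51)
= 21.4000 / 27.0600
= 0.7908

0.7908


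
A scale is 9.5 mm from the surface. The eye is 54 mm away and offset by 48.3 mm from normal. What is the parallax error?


error = h * offset / d
= 9.5 * 48.3 / 54
= 8.4972

8.4972


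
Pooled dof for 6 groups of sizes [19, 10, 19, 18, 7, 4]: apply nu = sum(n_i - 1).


nu = sum_i (n_i - 1)
nu = ((19 - 1) + (10 - 1) + (19 - 1) + (18 - 1) + (7 - 1) + (4 - 1))
nu = 18 + 9 + 18 + 17 + 6 + 3
nu = 71

71


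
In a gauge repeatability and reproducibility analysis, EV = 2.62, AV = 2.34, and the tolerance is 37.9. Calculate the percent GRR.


GRR = sqrt(EV^2 + AV^2) = sqrt(2.62^2 + 2.34^2) = 3.5128336
%GRR = GRR / tol * 100 = 3.5128336 / 37.9 * 100
%GRR = 9.2687

9.2687


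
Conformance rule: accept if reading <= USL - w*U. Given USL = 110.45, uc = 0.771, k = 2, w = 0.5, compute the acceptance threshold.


U = k * uc = 2 * 0.771 = 1.542
guard band g = w * U = 0.5 * 1.542 = 0.771
AL = USL - g = 110.45 - 0.771
AL = 109.6790

109.6790


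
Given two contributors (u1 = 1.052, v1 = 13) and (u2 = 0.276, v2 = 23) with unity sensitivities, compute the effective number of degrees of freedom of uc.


uc = sqrt(u1^2 + u2^2) = sqrt(1.052^2 + 0.276^2) = 1.0876029
v_eff = uc^4 / (u1^4/v1 + u2^4/v2)
= 1.0876029^4 / (1.052^4/13 + 0.276^4/23)
= 1.3992053 / 0.094467198
v_eff = 14.8115

14.8115


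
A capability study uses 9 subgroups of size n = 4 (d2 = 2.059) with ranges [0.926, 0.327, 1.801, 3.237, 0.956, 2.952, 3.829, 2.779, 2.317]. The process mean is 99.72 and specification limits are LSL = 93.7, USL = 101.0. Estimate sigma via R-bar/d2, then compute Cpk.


R_bar = (0.926 + 0.327 + 1.801 + 3.237 + 0.956 + 2.952 + 3.829 + 2.779 + 2.317) / 9 = 2.1248889
sigma = R_bar / d2 = 2.1248889 / 2.059 = 1.0320004
Cp = (USL - LSL)/(6*sigma) = (101.0 - 93.7)/(6*1.0320004) = 1.1789
Cpu = (101.0 - 99.72)/(3*1.0320004) = 0.4134
Cpl = (99.72 - 93.7)/(3*1.0320004) = 1.9444
Cpk = min(Cpu, Cpl) = 0.4134

0.4134


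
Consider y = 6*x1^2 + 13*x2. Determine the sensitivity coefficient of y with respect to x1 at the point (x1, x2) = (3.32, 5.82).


y = 6*x1^2 + 13*x2
dy/dx1 = 2*6*x1
Evaluate at x1 = 3.32: c1 = 12 * 3.32
c1 = 39.8400

39.8400


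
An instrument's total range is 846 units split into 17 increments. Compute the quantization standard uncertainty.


resolution = range / divisions
resolution = 846 / 17 = 49.764706
u_res = resolution / (2*sqrt(3))
u_res = 49.764706 / 3.4641016
u_res = 14.3658

14.3658


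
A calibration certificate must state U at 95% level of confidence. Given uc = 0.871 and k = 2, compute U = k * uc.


U = k * uc
U = 2 * 0.871
U = 1.7420

1.7420


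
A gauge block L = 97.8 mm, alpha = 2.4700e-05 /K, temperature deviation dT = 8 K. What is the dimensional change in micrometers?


dL = L * alpha * dT
= 97.8 * 2.4700e-05 * 8
= 0.0193253 mm
dL_um = 0.0193253 * 1000 = 19.3253 um

19.3253


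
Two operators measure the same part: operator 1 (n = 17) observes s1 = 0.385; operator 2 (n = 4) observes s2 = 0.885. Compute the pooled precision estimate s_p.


s_p = sqrt(((n1-1)*s1^2 + (n2-1)*s2^2) / (n1+n2-2))
numerator = (17-1)*0.385^2 + (4-1)*0.885^2 = 2.3716 + 2.349675 = 4.721275
denominator = 17 + 4 - 2 = 19
s_p^2 = 4.721275 / 19 = 0.24848816
s_p = sqrt(0.24848816) = 0.4985

0.4985


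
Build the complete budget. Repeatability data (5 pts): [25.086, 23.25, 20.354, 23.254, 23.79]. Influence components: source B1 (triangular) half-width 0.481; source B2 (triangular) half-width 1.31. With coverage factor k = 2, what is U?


mean = (25.086 + 23.25 + 20.354 + 23.254 + 23.79) / 5 = 23.1468
s = sqrt(sum((x - mean)^2)/(n-1)) = 1.7317677
u_A = s / sqrt(n) = 1.7317677 / sqrt(5) = 0.77447006
u_B1 = 0.481 / sqrt(6) = 0.19636743
u_B2 = 1.31 / sqrt(6) = 0.53480526
uc = sqrt(0.77447006^2 + 0.19636743^2 + 0.53480526^2) = 0.96144719
U = k * uc = 2 * 0.96144719
U = 1.9229

1.9229


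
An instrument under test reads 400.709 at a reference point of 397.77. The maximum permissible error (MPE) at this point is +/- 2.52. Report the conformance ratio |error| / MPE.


e = indication - reference = 400.709 - 397.77 = 2.9390
|e| = 2.9390
ratio = |e| / MPE = 2.9390 / 2.52
ratio = 1.1663

1.1663


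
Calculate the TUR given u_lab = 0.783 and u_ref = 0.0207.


TUR = u_lab / u_ref
= 0.783 / 0.0207
= 37.8261

37.8261


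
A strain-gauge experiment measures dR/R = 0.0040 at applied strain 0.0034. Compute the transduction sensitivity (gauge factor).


GF = (dR/R) / epsilon
= 0.0040 / 0.0034
= 1.1765

1.1765


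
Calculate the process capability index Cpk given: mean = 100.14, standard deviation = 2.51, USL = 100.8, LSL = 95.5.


Cpu = (USL - mean) / (3*sigma) = (100.8 - 100.14) / (3*2.51) = 0.0876
Cpl = (mean - LSL) / (3*sigma) = (100.14 - 95.5) / (3*2.51) = 0.6162
Cpk = min(Cpu, Cpl) = 0.0876

0.0876


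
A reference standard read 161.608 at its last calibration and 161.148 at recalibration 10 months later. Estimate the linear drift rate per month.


rate = (v2 - v1) / months
= (161.148 - 161.608) / 10
= -0.4600 / 10
= -0.0460

-0.0460


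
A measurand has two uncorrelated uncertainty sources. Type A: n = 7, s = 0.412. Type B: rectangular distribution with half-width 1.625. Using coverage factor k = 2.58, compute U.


u_A = s / sqrt(n) = 0.412 / sqrt(7) = 0.15572136
u_B = half_width / sqrt(3) = 1.625 / sqrt(3) = 0.93819419
uc = sqrt(u_A^2 + u_B^2) = sqrt(0.15572136^2 + 0.93819419^2) = 0.95102969
U = k * uc = 2.58 * 0.95102969
U = 2.4537

2.4537


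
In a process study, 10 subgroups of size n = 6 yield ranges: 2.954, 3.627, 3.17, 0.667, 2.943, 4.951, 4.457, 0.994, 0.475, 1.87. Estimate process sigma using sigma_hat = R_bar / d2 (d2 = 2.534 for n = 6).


R_bar = (2.954 + 3.627 + 3.17 + 0.667 + 2.943 + 4.951 + 4.457 + 0.994 + 0.475 + 1.87) / 10
R_bar = 26.108 / 10 = 2.6108
sigma_hat = R_bar / d2 = 2.6108 / 2.534 = 1.0303

1.0303


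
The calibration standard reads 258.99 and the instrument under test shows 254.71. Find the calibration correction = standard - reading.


Correction = standard - reading
= 258.99 - 254.71
= 4.2800

4.2800


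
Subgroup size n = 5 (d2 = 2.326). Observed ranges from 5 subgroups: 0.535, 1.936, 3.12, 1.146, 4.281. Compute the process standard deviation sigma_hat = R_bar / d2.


R_bar = (0.535 + 1.936 + 3.12 + 1.146 + 4.281) / 5
R_bar = 11.018 / 5 = 2.2036
sigma_hat = R_bar / d2 = 2.2036 / 2.326 = 0.9474

0.9474


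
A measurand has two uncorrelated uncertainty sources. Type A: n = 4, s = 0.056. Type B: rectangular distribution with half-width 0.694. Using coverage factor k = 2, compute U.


u_A = s / sqrt(n) = 0.056 / sqrt(4) = 0.028
u_B = half_width / sqrt(3) = 0.694 / sqrt(3) = 0.40068109
uc = sqrt(u_A^2 + u_B^2) = sqrt(0.028^2 + 0.40068109^2) = 0.40165823
U = k * uc = 2 * 0.40165823
U = 0.8033

0.8033


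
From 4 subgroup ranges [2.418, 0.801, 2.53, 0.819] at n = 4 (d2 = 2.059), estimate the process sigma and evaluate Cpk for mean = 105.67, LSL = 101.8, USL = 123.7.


R_bar = (2.418 + 0.801 + 2.53 + 0.819) / 4 = 1.642
sigma = R_bar / d2 = 1.642 / 2.059 = 0.7974745
Cp = (USL - LSL)/(6*sigma) = (123.7 - 101.8)/(6*0.7974745) = 4.5769
Cpu = (123.7 - 105.67)/(3*0.7974745) = 7.5363
Cpl = (105.67 - 101.8)/(3*0.7974745) = 1.6176
Cpk = min(Cpu, Cpl) = 1.6176

1.6176


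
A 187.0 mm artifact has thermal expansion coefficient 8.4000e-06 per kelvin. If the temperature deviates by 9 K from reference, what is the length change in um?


dL = L * alpha * dT
= 187.0 * 8.4000e-06 * 9
= 0.0141372 mm
dL_um = 0.0141372 * 1000 = 14.1372 um

14.1372


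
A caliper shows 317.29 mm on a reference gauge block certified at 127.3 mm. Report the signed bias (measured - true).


Systematic error = measured - true
= 317.29 - 127.3
= 189.9900

189.9900


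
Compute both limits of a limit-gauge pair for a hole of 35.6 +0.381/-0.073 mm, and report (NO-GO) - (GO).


GO = nominal - lower_tol (smallest hole = maximum material condition)
GO = 35.6 - 0.073 = 35.527
NO-GO = nominal + upper_tol (largest hole = least material condition)
NO-GO = 35.6 + 0.381 = 35.981
spread = NO-GO - GO = 35.981 - 35.527 = 0.4540

0.4540


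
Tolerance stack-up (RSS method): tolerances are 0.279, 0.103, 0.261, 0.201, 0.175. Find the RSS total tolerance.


RSS = sqrt(0.279^2 + 0.103^2 + 0.261^2 + 0.201^2 + 0.175^2)
= sqrt(0.227597)
= 0.4771

0.4771


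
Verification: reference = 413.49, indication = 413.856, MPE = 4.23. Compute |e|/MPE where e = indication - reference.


e = indication - reference = 413.856 - 413.49 = 0.3660
|e| = 0.3660
ratio = |e| / MPE = 0.3660 / 4.23
ratio = 0.0865

0.0865


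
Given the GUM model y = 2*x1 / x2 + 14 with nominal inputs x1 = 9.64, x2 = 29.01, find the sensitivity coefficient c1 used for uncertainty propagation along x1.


y = 2*x1 / x2 + 14
dy/dx1 = 2/x2
Evaluate at x2 = 29.01: c1 = 2 / 29.01
c1 = 0.0689

0.0689


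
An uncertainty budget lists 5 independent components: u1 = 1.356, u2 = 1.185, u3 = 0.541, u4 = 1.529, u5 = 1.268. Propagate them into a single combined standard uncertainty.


uc = sqrt(1.356^2 + 1.185^2 + 0.541^2 + 1.529^2 + 1.268^2)
uc = sqrt(7.481307)
uc = 2.7352

2.7352


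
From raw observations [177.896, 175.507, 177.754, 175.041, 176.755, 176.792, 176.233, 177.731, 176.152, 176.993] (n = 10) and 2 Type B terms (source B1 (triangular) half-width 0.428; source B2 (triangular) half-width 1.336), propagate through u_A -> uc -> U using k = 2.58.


mean = (177.896 + 175.507 + 177.754 + 175.041 + 176.755 + 176.792 + 176.233 + 177.731 + 176.152 + 176.993) / 10 = 176.6854
s = sqrt(sum((x - mean)^2)/(n-1)) = 0.96571346
u_A = s / sqrt(n) = 0.96571346 / sqrt(10) = 0.30538541
u_B1 = 0.428 / sqrt(6) = 0.17473027
u_B2 = 1.336 / sqrt(6) = 0.54541972
uc = sqrt(0.30538541^2 + 0.17473027^2 + 0.54541972^2) = 0.64905592
U = k * uc = 2.58 * 0.64905592
U = 1.6746

1.6746


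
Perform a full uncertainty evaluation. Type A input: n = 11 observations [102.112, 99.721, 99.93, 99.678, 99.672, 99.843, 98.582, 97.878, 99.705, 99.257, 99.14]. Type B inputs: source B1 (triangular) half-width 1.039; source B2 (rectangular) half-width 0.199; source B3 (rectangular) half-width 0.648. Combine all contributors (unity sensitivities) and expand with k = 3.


mean = (102.112 + 99.721 + 99.93 + 99.678 + 99.672 + 99.843 + 98.582 + 97.878 + 99.705 + 99.257 + 99.14) / 11 = 99.59254545
s = sqrt(sum((x - mean)^2)/(n-1)) = 1.0414064
u_A = s / sqrt(n) = 1.0414064 / sqrt(11) = 0.31399584
u_B1 = 1.039 / sqrt(6) = 0.42416997
u_B2 = 0.199 / sqrt(3) = 0.1148927
u_B3 = 0.648 / sqrt(3) = 0.37412297
uc = sqrt(0.31399584^2 + 0.42416997^2 + 0.1148927^2 + 0.37412297^2) = 0.65702502
U = k * uc = 3 * 0.65702502
U = 1.9711

1.9711


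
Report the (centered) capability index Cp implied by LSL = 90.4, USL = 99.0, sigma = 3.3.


Cp = (USL - LSL) / (6 * sigma)
= (99.0 - 90.4) / (6 * 3.3)
= 8.6000 / 19.8000
= 0.4343

0.4343


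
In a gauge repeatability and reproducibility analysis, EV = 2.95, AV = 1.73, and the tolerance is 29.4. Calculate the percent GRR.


GRR = sqrt(EV^2 + AV^2) = sqrt(2.95^2 + 1.73^2) = 3.4198538
%GRR = GRR / tol * 100 = 3.4198538 / 29.4 * 100
%GRR = 11.6322

11.6322


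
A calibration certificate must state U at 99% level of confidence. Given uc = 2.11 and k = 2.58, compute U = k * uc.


U = k * uc
U = 2.58 * 2.11
U = 5.4438

5.4438


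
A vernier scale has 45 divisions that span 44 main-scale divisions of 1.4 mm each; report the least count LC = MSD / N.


LC = MSD / n_div
= 1.4 / 45
= 0.0311

0.0311


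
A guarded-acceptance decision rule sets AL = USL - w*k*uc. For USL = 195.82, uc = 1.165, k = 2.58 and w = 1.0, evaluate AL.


U = k * uc = 2.58 * 1.165 = 3.0057
guard band g = w * U = 1.0 * 3.0057 = 3.0057
AL = USL - g = 195.82 - 3.0057
AL = 192.8143

192.8143


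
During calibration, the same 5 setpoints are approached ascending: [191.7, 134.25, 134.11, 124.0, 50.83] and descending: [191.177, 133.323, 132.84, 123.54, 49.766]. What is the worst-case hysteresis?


|191.7 - 191.177| = 0.5230
|134.25 - 133.323| = 0.9270
|134.11 - 132.84| = 1.2700
|124.0 - 123.54| = 0.4600
|50.83 - 49.766| = 1.0640
hysteresis = max(diffs) = 1.2700

1.2700


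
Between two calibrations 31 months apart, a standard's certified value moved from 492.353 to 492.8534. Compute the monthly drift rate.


rate = (v2 - v1) / months
= (492.8534 - 492.353) / 31
= 0.5004 / 31
= 0.0161

0.0161


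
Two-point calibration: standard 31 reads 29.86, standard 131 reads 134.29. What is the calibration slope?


slope = (y2 - y1) / (x2 - x1)
= (134.29 - 29.86) / (131 - 31)
= 104.4300 / 100
= 1.0443

1.0443


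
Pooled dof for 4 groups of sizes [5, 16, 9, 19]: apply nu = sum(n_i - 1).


nu = sum_i (n_i - 1)
nu = ((5 - 1) + (16 - 1) + (9 - 1) + (19 - 1))
nu = 4 + 15 + 8 + 18
nu = 45

45


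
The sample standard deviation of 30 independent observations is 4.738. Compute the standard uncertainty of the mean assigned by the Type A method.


u_A = s / sqrt(n)
u_A = 4.738 / sqrt(30)
u_A = 4.738 / 5.4772256
u_A = 0.8650

0.8650


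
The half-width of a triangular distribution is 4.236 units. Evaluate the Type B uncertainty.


u_B = half_width / sqrt(6)
u_B = 4.236 / 2.4494897
u_B = 1.7293

1.7293


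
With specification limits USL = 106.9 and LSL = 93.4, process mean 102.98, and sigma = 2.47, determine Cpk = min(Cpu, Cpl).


Cpu = (USL - mean) / (3*sigma) = (106.9 - 102.98) / (3*2.47) = 0.5290
Cpl = (mean - LSL) / (3*sigma) = (102.98 - 93.4) / (3*2.47) = 1.2928
Cpk = min(Cpu, Cpl) = 0.5290

0.5290


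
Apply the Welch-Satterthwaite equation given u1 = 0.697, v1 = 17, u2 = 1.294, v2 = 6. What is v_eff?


uc = sqrt(u1^2 + u2^2) = sqrt(0.697^2 + 1.294^2) = 1.4697772
v_eff = uc^4 / (u1^4/v1 + u2^4/v2)
= 1.4697772^4 / (0.697^4/17 + 1.294^4/6)
= 4.6666585 / 0.48117228
v_eff = 9.6985

9.6985


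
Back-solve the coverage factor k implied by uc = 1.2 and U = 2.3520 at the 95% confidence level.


k = U / uc
k = 2.3520 / 1.2
k = 1.96

1.96


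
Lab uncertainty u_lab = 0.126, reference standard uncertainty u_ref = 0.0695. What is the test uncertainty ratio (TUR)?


TUR = u_lab / u_ref
= 0.126 / 0.0695
= 1.8129

1.8129


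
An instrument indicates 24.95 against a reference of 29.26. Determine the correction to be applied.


Correction = standard - reading
= 29.26 - 24.95
= 4.3100

4.3100


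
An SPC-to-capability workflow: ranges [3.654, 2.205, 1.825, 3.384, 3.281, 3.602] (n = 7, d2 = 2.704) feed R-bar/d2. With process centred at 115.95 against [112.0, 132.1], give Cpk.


R_bar = (3.654 + 2.205 + 1.825 + 3.384 + 3.281 + 3.602) / 6 = 2.9918333
sigma = R_bar / d2 = 2.9918333 / 2.704 = 1.1064472
Cp = (USL - LSL)/(6*sigma) = (132.1 - 112.0)/(6*1.1064472) = 3.0277
Cpu = (132.1 - 115.95)/(3*1.1064472) = 4.8654
Cpl = (115.95 - 112.0)/(3*1.1064472) = 1.1900
Cpk = min(Cpu, Cpl) = 1.1900

1.1900


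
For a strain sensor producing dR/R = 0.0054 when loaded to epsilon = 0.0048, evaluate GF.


GF = (dR/R) / epsilon
= 0.0054 / 0.0048
= 1.1250

1.1250


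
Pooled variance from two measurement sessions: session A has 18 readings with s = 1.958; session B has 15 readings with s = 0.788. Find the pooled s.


s_p = sqrt(((n1-1)*s1^2 + (n2-1)*s2^2) / (n1+n2-2))
numerator = (18-1)*1.958^2 + (15-1)*0.788^2 = 65.173988 + 8.693216 = 73.867204
denominator = 18 + 15 - 2 = 31
s_p^2 = 73.867204 / 31 = 2.382813
s_p = sqrt(2.382813) = 1.5436

1.5436


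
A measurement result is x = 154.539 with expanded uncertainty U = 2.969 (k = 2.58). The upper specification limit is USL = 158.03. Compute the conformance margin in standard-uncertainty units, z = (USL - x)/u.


u = U / k = 2.969 / 2.58 = 1.1507752
margin = |USL - x| = |158.03 - 154.539| = 3.491
z = margin / u = 3.491 / 1.1507752
z = 3.0336

3.0336


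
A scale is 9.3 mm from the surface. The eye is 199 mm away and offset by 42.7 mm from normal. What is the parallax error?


error = h * offset / d
= 9.3 * 42.7 / 199
= 1.9955

1.9955


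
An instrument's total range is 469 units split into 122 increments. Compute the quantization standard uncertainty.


resolution = range / divisions
resolution = 469 / 122 = 3.8442623
u_res = resolution / (2*sqrt(3))
u_res = 3.8442623 / 3.4641016
u_res = 1.1097

1.1097


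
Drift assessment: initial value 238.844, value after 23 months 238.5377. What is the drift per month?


rate = (v2 - v1) / months
= (238.5377 - 238.844) / 23
= -0.3063 / 23
= -0.0133

-0.0133


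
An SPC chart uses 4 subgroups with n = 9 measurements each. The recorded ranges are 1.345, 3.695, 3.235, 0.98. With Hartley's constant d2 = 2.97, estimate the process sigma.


R_bar = (1.345 + 3.695 + 3.235 + 0.98) / 4
R_bar = 9.255 / 4 = 2.31375
sigma_hat = R_bar / d2 = 2.31375 / 2.97 = 0.7790

0.7790


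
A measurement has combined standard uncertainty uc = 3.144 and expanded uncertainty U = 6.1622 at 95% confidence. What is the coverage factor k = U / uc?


k = U / uc
k = 6.1622 / 3.144
k = 1.96

1.96


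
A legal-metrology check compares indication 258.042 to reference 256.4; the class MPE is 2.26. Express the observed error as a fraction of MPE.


e = indication - reference = 258.042 - 256.4 = 1.6420
|e| = 1.6420
ratio = |e| / MPE = 1.6420 / 2.26
ratio = 0.7265

0.7265


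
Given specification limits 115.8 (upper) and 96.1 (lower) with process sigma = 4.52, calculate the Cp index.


Cp = (USL - LSL) / (6 * sigma)
= (115.8 - 96.1) / (6 * 4.52)
= 19.7000 / 27.1200
= 0.7264

0.7264


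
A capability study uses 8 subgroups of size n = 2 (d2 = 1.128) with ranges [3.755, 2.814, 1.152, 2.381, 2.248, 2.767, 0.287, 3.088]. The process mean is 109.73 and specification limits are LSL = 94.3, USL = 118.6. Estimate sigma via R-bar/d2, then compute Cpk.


R_bar = (3.755 + 2.814 + 1.152 + 2.381 + 2.248 + 2.767 + 0.287 + 3.088) / 8 = 2.3115
sigma = R_bar / d2 = 2.3115 / 1.128 = 2.0492021
Cp = (USL - LSL)/(6*sigma) = (118.6 - 94.3)/(6*2.0492021) = 1.9764
Cpu = (118.6 - 109.73)/(3*2.0492021) = 1.4428
Cpl = (109.73 - 94.3)/(3*2.0492021) = 2.5099
Cpk = min(Cpu, Cpl) = 1.4428

1.4428


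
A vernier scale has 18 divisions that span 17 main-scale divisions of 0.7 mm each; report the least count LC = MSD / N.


LC = MSD / n_div
= 0.7 / 18
= 0.0389

0.0389


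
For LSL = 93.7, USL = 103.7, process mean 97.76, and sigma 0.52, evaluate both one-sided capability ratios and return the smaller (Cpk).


Cpu = (USL - mean) / (3*sigma) = (103.7 - 97.76) / (3*0.52) = 3.8077
Cpl = (mean - LSL) / (3*sigma) = (97.76 - 93.7) / (3*0.52) = 2.6026
Cpk = min(Cpu, Cpl) = 2.6026

2.6026


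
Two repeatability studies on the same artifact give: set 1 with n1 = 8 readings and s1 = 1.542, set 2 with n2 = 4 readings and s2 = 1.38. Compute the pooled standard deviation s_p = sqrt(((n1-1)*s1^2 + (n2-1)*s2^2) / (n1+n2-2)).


s_p = sqrt(((n1-1)*s1^2 + (n2-1)*s2^2) / (n1+n2-2))
numerator = (8-1)*1.542^2 + (4-1)*1.38^2 = 16.644348 + 5.7132 = 22.357548
denominator = 8 + 4 - 2 = 10
s_p^2 = 22.357548 / 10 = 2.2357548
s_p = sqrt(2.2357548) = 1.4952

1.4952


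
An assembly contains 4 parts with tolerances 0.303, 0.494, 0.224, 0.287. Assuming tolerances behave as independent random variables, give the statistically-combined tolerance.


RSS = sqrt(0.303^2 + 0.494^2 + 0.224^2 + 0.287^2)
= sqrt(0.46839)
= 0.6844

0.6844


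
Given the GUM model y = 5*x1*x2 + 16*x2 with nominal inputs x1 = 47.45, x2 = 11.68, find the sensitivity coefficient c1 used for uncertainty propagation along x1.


y = 5*x1*x2 + 16*x2
dy/dx1 = 5*x2
Evaluate at x2 = 11.68: c1 = 5 * 11.68
c1 = 58.4000

58.4000


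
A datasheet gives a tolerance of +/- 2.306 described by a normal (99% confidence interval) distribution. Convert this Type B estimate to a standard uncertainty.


u_B = half_width / 2.576
u_B = 2.306 / 2.576
u_B = 0.8952

0.8952


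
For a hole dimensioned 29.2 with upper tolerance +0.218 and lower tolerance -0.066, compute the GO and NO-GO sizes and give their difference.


GO = nominal - lower_tol (smallest hole = maximum material condition)
GO = 29.2 - 0.066 = 29.134
NO-GO = nominal + upper_tol (largest hole = least material condition)
NO-GO = 29.2 + 0.218 = 29.418
spread = NO-GO - GO = 29.418 - 29.134 = 0.2840

0.2840


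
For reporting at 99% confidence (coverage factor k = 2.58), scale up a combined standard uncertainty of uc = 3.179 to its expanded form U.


U = k * uc
U = 2.58 * 3.179
U = 8.2018

8.2018


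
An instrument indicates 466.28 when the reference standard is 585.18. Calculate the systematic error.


Systematic error = measured - true
= 466.28 - 585.18
= -118.9000

-118.9000


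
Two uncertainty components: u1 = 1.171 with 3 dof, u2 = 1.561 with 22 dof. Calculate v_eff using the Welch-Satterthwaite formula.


uc = sqrt(u1^2 + u2^2) = sqrt(1.171^2 + 1.561^2) = 1.9514
v_eff = uc^4 / (u1^4/v1 + u2^4/v2)
= 1.9514^4 / (1.171^4/3 + 1.561^4/22)
= 14.500574 / 0.89665862
v_eff = 16.1718

16.1718


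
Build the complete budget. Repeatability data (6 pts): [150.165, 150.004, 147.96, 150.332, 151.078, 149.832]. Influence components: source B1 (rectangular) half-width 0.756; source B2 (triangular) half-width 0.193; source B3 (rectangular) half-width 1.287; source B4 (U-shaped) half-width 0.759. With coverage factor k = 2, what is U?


mean = (150.165 + 150.004 + 147.96 + 150.332 + 151.078 + 149.832) / 6 = 149.8951667
s = sqrt(sum((x - mean)^2)/(n-1)) = 1.0414829
u_A = s / sqrt(n) = 1.0414829 / sqrt(6) = 0.42518361
u_B1 = 0.756 / sqrt(3) = 0.4364768
u_B2 = 0.193 / sqrt(6) = 0.07879192
u_B3 = 1.287 / sqrt(3) = 0.7430498
u_B4 = 0.759 / sqrt(2) = 0.53669405
uc = sqrt(0.42518361^2 + 0.4364768^2 + 0.07879192^2 + 0.7430498^2 + 0.53669405^2) = 1.1034785
U = k * uc = 2 * 1.1034785
U = 2.2070

2.2070


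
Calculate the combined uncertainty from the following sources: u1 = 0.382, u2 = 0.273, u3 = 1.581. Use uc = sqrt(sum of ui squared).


uc = sqrt(0.382^2 + 0.273^2 + 1.581^2)
uc = sqrt(2.720014)
uc = 1.6492

1.6492


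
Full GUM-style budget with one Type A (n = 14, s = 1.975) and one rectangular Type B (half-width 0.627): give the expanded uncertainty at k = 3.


u_A = s / sqrt(n) = 1.975 / sqrt(14) = 0.52784095
u_B = half_width / sqrt(3) = 0.627 / sqrt(3) = 0.36199862
uc = sqrt(u_A^2 + u_B^2) = sqrt(0.52784095^2 + 0.36199862^2) = 0.64004615
U = k * uc = 3 * 0.64004615
U = 1.9201

1.9201


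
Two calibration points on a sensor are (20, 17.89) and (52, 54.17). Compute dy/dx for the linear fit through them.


slope = (y2 - y1) / (x2 - x1)
= (54.17 - 17.89) / (52 - 20)
= 36.2800 / 32
= 1.1338

1.1338


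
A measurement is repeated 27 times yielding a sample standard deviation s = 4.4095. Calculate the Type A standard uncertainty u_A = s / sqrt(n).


u_A = s / sqrt(n)
u_A = 4.4095 / sqrt(27)
u_A = 4.4095 / 5.1961524
u_A = 0.8486

0.8486


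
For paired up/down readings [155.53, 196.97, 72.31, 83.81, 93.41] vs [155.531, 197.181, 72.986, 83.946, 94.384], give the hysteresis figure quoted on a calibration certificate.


|155.53 - 155.531| = 0.0010
|196.97 - 197.181| = 0.2110
|72.31 - 72.986| = 0.6760
|83.81 - 83.946| = 0.1360
|93.41 - 94.384| = 0.9740
hysteresis = max(diffs) = 0.9740

0.9740


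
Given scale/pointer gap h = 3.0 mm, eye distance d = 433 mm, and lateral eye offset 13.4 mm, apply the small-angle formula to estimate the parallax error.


error = h * offset / d
= 3.0 * 13.4 / 433
= 0.0928

0.0928


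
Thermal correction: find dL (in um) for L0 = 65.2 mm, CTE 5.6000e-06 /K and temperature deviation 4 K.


dL = L * alpha * dT
= 65.2 * 5.6000e-06 * 4
= 0.0014605 mm
dL_um = 0.0014605 * 1000 = 1.4605 um

1.4605


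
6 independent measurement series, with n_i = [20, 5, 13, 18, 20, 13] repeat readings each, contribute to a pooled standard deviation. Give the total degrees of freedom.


nu = sum_i (n_i - 1)
nu = ((20 - 1) + (5 - 1) + (13 - 1) + (18 - 1) + (20 - 1) + (13 - 1))
nu = 19 + 4 + 12 + 17 + 19 + 12
nu = 83

83


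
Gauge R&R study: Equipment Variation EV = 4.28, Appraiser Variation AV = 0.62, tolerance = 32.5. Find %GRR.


GRR = sqrt(EV^2 + AV^2) = sqrt(4.28^2 + 0.62^2) = 4.3246734
%GRR = GRR / tol * 100 = 4.3246734 / 32.5 * 100
%GRR = 13.3067

13.3067


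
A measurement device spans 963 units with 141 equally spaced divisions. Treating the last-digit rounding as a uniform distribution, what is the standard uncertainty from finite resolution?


resolution = range / divisions
resolution = 963 / 141 = 6.8297872
u_res = resolution / (2*sqrt(3))
u_res = 6.8297872 / 3.4641016
u_res = 1.9716

1.9716


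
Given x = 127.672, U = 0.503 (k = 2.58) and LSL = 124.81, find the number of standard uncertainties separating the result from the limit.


u = U / k = 0.503 / 2.58 = 0.19496124
margin = |LSL - x| = |124.81 - 127.672| = 2.862
z = margin / u = 2.862 / 0.19496124
z = 14.6798

14.6798


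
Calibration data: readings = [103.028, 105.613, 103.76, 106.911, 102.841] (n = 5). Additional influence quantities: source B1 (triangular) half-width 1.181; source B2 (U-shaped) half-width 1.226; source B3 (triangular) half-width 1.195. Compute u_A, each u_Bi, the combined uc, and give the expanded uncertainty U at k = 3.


mean = (103.028 + 105.613 + 103.76 + 106.911 + 102.841) / 5 = 104.4306
s = sqrt(sum((x - mean)^2)/(n-1)) = 1.767362
u_A = s / sqrt(n) = 1.767362 / sqrt(5) = 0.79038831
u_B1 = 1.181 / sqrt(6) = 0.48214123
u_B2 = 1.226 / sqrt(2) = 0.86691291
u_B3 = 1.195 / sqrt(6) = 0.48785671
uc = sqrt(0.79038831^2 + 0.48214123^2 + 0.86691291^2 + 0.48785671^2) = 1.3589393
U = k * uc = 3 * 1.3589393
U = 4.0768

4.0768


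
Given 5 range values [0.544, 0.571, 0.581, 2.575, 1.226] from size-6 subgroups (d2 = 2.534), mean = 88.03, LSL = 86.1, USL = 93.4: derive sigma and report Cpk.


R_bar = (0.544 + 0.571 + 0.581 + 2.575 + 1.226) / 5 = 1.0994
sigma = R_bar / d2 = 1.0994 / 2.534 = 0.43385951
Cp = (USL - LSL)/(6*sigma) = (93.4 - 86.1)/(6*0.43385951) = 2.8043
Cpu = (93.4 - 88.03)/(3*0.43385951) = 4.1258
Cpl = (88.03 - 86.1)/(3*0.43385951) = 1.4828
Cpk = min(Cpu, Cpl) = 1.4828

1.4828


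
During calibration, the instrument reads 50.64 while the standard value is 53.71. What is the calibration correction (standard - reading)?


Correction = standard - reading
= 53.71 - 50.64
= 3.0700

3.0700


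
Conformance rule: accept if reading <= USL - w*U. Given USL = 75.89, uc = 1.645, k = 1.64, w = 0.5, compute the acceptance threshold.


U = k * uc = 1.64 * 1.645 = 2.6978
guard band g = w * U = 0.5 * 2.6978 = 1.3489
AL = USL - g = 75.89 - 1.3489
AL = 74.5411

74.5411


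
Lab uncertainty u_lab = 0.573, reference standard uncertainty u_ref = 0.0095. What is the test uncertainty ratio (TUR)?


TUR = u_lab / u_ref
= 0.573 / 0.0095
= 60.3158

60.3158


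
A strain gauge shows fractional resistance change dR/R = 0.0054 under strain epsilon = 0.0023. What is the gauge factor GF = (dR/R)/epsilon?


GF = (dR/R) / epsilon
= 0.0054 / 0.0023
= 2.3478

2.3478


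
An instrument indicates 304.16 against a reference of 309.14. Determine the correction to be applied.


Correction = standard - reading
= 309.14 - 304.16
= 4.9800

4.9800


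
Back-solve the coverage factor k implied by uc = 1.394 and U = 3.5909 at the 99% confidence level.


k = U / uc
k = 3.5909 / 1.394
k = 2.576

2.576


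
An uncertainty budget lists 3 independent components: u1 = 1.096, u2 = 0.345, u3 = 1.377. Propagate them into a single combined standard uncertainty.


uc = sqrt(1.096^2 + 0.345^2 + 1.377^2)
uc = sqrt(3.21637)
uc = 1.7934

1.7934


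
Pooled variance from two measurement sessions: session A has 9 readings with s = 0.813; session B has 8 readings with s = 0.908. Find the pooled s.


s_p = sqrt(((n1-1)*s1^2 + (n2-1)*s2^2) / (n1+n2-2))
numerator = (9-1)*0.813^2 + (8-1)*0.908^2 = 5.287752 + 5.771248 = 11.059
denominator = 9 + 8 - 2 = 15
s_p^2 = 11.059 / 15 = 0.73726667
s_p = sqrt(0.73726667) = 0.8586

0.8586


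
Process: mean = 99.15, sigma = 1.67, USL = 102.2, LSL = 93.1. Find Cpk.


Cpu = (USL - mean) / (3*sigma) = (102.2 - 99.15) / (3*1.67) = 0.6088
Cpl = (mean - LSL) / (3*sigma) = (99.15 - 93.1) / (3*1.67) = 1.2076
Cpk = min(Cpu, Cpl) = 0.6088

0.6088


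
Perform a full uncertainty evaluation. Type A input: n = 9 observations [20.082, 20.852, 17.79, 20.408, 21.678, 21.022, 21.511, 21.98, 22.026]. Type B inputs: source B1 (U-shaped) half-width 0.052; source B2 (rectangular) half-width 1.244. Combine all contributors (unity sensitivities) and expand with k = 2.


mean = (20.082 + 20.852 + 17.79 + 20.408 + 21.678 + 21.022 + 21.511 + 21.98 + 22.026) / 9 = 20.81655556
s = sqrt(sum((x - mean)^2)/(n-1)) = 1.3205439
u_A = s / sqrt(n) = 1.3205439 / sqrt(9) = 0.4401813
u_B1 = 0.052 / sqrt(2) = 0.036769553
u_B2 = 1.244 / sqrt(3) = 0.71822373
uc = sqrt(0.4401813^2 + 0.036769553^2 + 0.71822373^2) = 0.8431826
U = k * uc = 2 * 0.8431826
U = 1.6864

1.6864
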